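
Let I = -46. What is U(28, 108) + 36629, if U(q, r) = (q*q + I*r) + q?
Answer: 32473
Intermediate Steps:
U(q, r) = q + q² - 46*r (U(q, r) = (q*q - 46*r) + q = (q² - 46*r) + q = q + q² - 46*r)
U(28, 108) + 36629 = (28 + 28² - 46*108) + 36629 = (28 + 784 - 4968) + 36629 = -4156 + 36629 = 32473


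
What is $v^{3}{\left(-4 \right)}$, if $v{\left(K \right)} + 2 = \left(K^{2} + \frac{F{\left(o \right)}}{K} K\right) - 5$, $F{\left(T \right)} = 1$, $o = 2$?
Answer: $1000$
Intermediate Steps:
$v{\left(K \right)} = -6 + K^{2}$ ($v{\left(K \right)} = -2 - \left(5 - K^{2} - 1 \frac{1}{K} K\right) = -2 - \left(5 - K^{2} - \frac{K}{K}\right) = -2 + \left(\left(K^{2} + 1\right) - 5\right) = -2 + \left(\left(1 + K^{2}\right) - 5\right) = -2 + \left(-4 + K^{2}\right) = -6 + K^{2}$)
$v^{3}{\left(-4 \right)} = \left(-6 + \left(-4\right)^{2}\right)^{3} = \left(-6 + 16\right)^{3} = 10^{3} = 1000$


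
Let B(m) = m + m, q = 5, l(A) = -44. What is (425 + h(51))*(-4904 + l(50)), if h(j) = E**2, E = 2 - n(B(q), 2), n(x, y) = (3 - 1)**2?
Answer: -2122692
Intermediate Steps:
B(m) = 2*m
n(x, y) = 4 (n(x, y) = 2**2 = 4)
E = -2 (E = 2 - 1*4 = 2 - 4 = -2)
h(j) = 4 (h(j) = (-2)**2 = 4)
(425 + h(51))*(-4904 + l(50)) = (425 + 4)*(-4904 - 44) = 429*(-4948) = -2122692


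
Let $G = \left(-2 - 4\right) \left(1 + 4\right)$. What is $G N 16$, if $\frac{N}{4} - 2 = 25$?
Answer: $-51840$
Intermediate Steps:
$G = -30$ ($G = \left(-6\right) 5 = -30$)
$N = 108$ ($N = 8 + 4 \cdot 25 = 8 + 100 = 108$)
$G N 16 = \left(-30\right) 108 \cdot 16 = \left(-3240\right) 16 = -51840$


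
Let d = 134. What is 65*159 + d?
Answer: 10469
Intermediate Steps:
65*159 + d = 65*159 + 134 = 10335 + 134 = 10469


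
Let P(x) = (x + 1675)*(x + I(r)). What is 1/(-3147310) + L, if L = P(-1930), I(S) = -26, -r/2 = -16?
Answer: 1569815281799/3147310 ≈ 4.9878e+5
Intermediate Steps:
r = 32 (r = -2*(-16) = 32)
P(x) = (-26 + x)*(1675 + x) (P(x) = (x + 1675)*(x - 26) = (1675 + x)*(-26 + x) = (-26 + x)*(1675 + x))
L = 498780 (L = -43550 + (-1930)² + 1649*(-1930) = -43550 + 3724900 - 3182570 = 498780)
1/(-3147310) + L = 1/(-3147310) + 498780 = -1/3147310 + 498780 = 1569815281799/3147310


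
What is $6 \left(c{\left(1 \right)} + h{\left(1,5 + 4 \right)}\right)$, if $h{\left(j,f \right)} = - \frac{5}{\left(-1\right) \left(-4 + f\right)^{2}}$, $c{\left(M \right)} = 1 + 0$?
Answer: $\frac{36}{5} \approx 7.2$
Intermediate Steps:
$c{\left(M \right)} = 1$
$h{\left(j,f \right)} = \frac{5}{\left(-4 + f\right)^{2}}$ ($h{\left(j,f \right)} = - 5 \left(- \frac{1}{\left(-4 + f\right)^{2}}\right) = \frac{5}{\left(-4 + f\right)^{2}}$)
$6 \left(c{\left(1 \right)} + h{\left(1,5 + 4 \right)}\right) = 6 \left(1 + \frac{5}{\left(-4 + \left(5 + 4\right)\right)^{2}}\right) = 6 \left(1 + \frac{5}{\left(-4 + 9\right)^{2}}\right) = 6 \left(1 + \frac{5}{25}\right) = 6 \left(1 + 5 \cdot \frac{1}{25}\right) = 6 \left(1 + \frac{1}{5}\right) = 6 \cdot \frac{6}{5} = \frac{36}{5}$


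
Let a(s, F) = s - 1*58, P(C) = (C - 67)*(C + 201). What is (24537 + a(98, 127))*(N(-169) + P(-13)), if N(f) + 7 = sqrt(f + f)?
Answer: -369810119 + 319501*I*sqrt(2) ≈ -3.6981e+8 + 4.5184e+5*I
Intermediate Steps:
P(C) = (-67 + C)*(201 + C)
N(f) = -7 + sqrt(2)*sqrt(f) (N(f) = -7 + sqrt(f + f) = -7 + sqrt(2*f) = -7 + sqrt(2)*sqrt(f))
a(s, F) = -58 + s (a(s, F) = s - 58 = -58 + s)
(24537 + a(98, 127))*(N(-169) + P(-13)) = (24537 + (-58 + 98))*((-7 + sqrt(2)*sqrt(-169)) + (-13467 + (-13)**2 + 134*(-13))) = (24537 + 40)*((-7 + sqrt(2)*(13*I)) + (-13467 + 169 - 1742)) = 24577*((-7 + 13*I*sqrt(2)) - 15040) = 24577*(-15047 + 13*I*sqrt(2)) = -369810119 + 319501*I*sqrt(2)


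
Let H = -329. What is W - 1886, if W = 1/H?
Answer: -620495/329 ≈ -1886.0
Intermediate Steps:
W = -1/329 (W = 1/(-329) = -1/329 ≈ -0.0030395)
W - 1886 = -1/329 - 1886 = -620495/329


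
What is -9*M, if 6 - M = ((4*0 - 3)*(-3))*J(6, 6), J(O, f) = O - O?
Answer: -54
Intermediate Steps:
J(O, f) = 0
M = 6 (M = 6 - (4*0 - 3)*(-3)*0 = 6 - (0 - 3)*(-3)*0 = 6 - (-3*(-3))*0 = 6 - 9*0 = 6 - 1*0 = 6 + 0 = 6)
-9*M = -9*6 = -54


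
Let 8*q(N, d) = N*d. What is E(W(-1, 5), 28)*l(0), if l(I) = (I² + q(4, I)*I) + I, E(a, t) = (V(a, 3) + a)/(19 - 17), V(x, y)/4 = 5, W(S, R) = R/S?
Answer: 0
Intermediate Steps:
V(x, y) = 20 (V(x, y) = 4*5 = 20)
q(N, d) = N*d/8 (q(N, d) = (N*d)/8 = N*d/8)
E(a, t) = 10 + a/2 (E(a, t) = (20 + a)/(19 - 17) = (20 + a)/2 = (20 + a)*(½) = 10 + a/2)
l(I) = I + 3*I²/2 (l(I) = (I² + ((⅛)*4*I)*I) + I = (I² + (I/2)*I) + I = (I² + I²/2) + I = 3*I²/2 + I = I + 3*I²/2)
E(W(-1, 5), 28)*l(0) = (10 + (5/(-1))/2)*((½)*0*(2 + 3*0)) = (10 + (5*(-1))/2)*((½)*0*(2 + 0)) = (10 + (½)*(-5))*((½)*0*2) = (10 - 5/2)*0 = (15/2)*0 = 0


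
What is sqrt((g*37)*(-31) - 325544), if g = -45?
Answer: I*sqrt(273929) ≈ 523.38*I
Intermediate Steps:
sqrt((g*37)*(-31) - 325544) = sqrt(-45*37*(-31) - 325544) = sqrt(-1665*(-31) - 325544) = sqrt(51615 - 325544) = sqrt(-273929) = I*sqrt(273929)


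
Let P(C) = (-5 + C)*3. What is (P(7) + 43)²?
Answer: 2401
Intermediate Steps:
P(C) = -15 + 3*C
(P(7) + 43)² = ((-15 + 3*7) + 43)² = ((-15 + 21) + 43)² = (6 + 43)² = 49² = 2401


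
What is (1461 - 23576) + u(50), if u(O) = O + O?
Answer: -22015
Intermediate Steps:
u(O) = 2*O
(1461 - 23576) + u(50) = (1461 - 23576) + 2*50 = -22115 + 100 = -22015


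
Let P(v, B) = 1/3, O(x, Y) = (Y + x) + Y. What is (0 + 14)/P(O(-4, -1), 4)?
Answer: 42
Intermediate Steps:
O(x, Y) = x + 2*Y
P(v, B) = ⅓ (P(v, B) = 1*(⅓) = ⅓)
(0 + 14)/P(O(-4, -1), 4) = (0 + 14)/(⅓) = 14*3 = 42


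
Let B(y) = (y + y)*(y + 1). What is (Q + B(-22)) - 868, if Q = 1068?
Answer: 1124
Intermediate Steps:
B(y) = 2*y*(1 + y) (B(y) = (2*y)*(1 + y) = 2*y*(1 + y))
(Q + B(-22)) - 868 = (1068 + 2*(-22)*(1 - 22)) - 868 = (1068 + 2*(-22)*(-21)) - 868 = (1068 + 924) - 868 = 1992 - 868 = 1124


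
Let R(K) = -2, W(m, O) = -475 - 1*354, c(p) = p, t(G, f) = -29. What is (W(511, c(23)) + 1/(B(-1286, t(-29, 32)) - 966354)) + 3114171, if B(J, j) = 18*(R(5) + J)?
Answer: 3080770215995/989538 ≈ 3.1133e+6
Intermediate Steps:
W(m, O) = -829 (W(m, O) = -475 - 354 = -829)
B(J, j) = -36 + 18*J (B(J, j) = 18*(-2 + J) = -36 + 18*J)
(W(511, c(23)) + 1/(B(-1286, t(-29, 32)) - 966354)) + 3114171 = (-829 + 1/((-36 + 18*(-1286)) - 966354)) + 3114171 = (-829 + 1/((-36 - 23148) - 966354)) + 3114171 = (-829 + 1/(-23184 - 966354)) + 3114171 = (-829 + 1/(-989538)) + 3114171 = (-829 - 1/989538) + 3114171 = -820327003/989538 + 3114171 = 3080770215995/989538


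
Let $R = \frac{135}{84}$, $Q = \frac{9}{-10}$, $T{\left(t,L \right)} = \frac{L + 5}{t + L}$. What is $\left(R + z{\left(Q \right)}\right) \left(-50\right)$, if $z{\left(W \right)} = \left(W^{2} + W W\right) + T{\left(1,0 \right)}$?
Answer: $- \frac{5759}{14} \approx -411.36$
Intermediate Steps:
$T{\left(t,L \right)} = \frac{5 + L}{L + t}$
$Q = - \frac{9}{10}$ ($Q = 9 \left(- \frac{1}{10}\right) = - \frac{9}{10} \approx -0.9$)
$R = \frac{45}{28}$ ($R = 135 \cdot \frac{1}{84} = \frac{45}{28} \approx 1.6071$)
$z{\left(W \right)} = 5 + 2 W^{2}$ ($z{\left(W \right)} = \left(W^{2} + W W\right) + \frac{5 + 0}{0 + 1} = \left(W^{2} + W^{2}\right) + 1^{-1} \cdot 5 = 2 W^{2} + 1 \cdot 5 = 2 W^{2} + 5 = 5 + 2 W^{2}$)
$\left(R + z{\left(Q \right)}\right) \left(-50\right) = \left(\frac{45}{28} + \left(5 + 2 \left(- \frac{9}{10}\right)^{2}\right)\right) \left(-50\right) = \left(\frac{45}{28} + \left(5 + 2 \cdot \frac{81}{100}\right)\right) \left(-50\right) = \left(\frac{45}{28} + \left(5 + \frac{81}{50}\right)\right) \left(-50\right) = \left(\frac{45}{28} + \frac{331}{50}\right) \left(-50\right) = \frac{5759}{700} \left(-50\right) = - \frac{5759}{14}$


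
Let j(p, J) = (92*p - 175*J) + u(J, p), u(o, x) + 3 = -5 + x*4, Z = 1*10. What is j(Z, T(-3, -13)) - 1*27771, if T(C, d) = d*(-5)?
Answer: -38194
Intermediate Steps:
T(C, d) = -5*d
Z = 10
u(o, x) = -8 + 4*x (u(o, x) = -3 + (-5 + x*4) = -3 + (-5 + 4*x) = -8 + 4*x)
j(p, J) = -8 - 175*J + 96*p (j(p, J) = (92*p - 175*J) + (-8 + 4*p) = (-175*J + 92*p) + (-8 + 4*p) = -8 - 175*J + 96*p)
j(Z, T(-3, -13)) - 1*27771 = (-8 - (-875)*(-13) + 96*10) - 1*27771 = (-8 - 175*65 + 960) - 27771 = (-8 - 11375 + 960) - 27771 = -10423 - 27771 = -38194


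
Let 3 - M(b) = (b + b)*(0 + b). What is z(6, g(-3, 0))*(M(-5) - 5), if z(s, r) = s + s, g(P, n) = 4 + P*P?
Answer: -624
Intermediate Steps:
g(P, n) = 4 + P²
z(s, r) = 2*s
M(b) = 3 - 2*b² (M(b) = 3 - (b + b)*(0 + b) = 3 - 2*b*b = 3 - 2*b²)
z(6, g(-3, 0))*(M(-5) - 5) = (2*6)*((3 - 2*(-5)²) - 5) = 12*((3 - 2*25) - 5) = 12*((3 - 50) - 5) = 12*(-47 - 5) = 12*(-52) = -624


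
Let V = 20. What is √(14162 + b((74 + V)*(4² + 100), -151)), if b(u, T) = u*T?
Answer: I*√1632342 ≈ 1277.6*I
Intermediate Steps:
b(u, T) = T*u
√(14162 + b((74 + V)*(4² + 100), -151)) = √(14162 - 151*(74 + 20)*(4² + 100)) = √(14162 - 14194*(16 + 100)) = √(14162 - 14194*116) = √(14162 - 151*10904) = √(14162 - 1646504) = √(-1632342) = I*√1632342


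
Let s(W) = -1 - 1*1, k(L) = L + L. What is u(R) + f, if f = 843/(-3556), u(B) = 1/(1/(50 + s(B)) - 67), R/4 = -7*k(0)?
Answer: -2880933/11432540 ≈ -0.25199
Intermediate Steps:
k(L) = 2*L
s(W) = -2 (s(W) = -1 - 1 = -2)
R = 0 (R = 4*(-14*0) = 4*(-7*0) = 4*0 = 0)
u(B) = -48/3215 (u(B) = 1/(1/(50 - 2) - 67) = 1/(1/48 - 67) = 1/(-3215/48) = -48/3215)
f = -843/3556 (f = 843*(-1/3556) = -843/3556 ≈ -0.23706)
u(R) + f = -48/3215 - 843/3556 = -2880933/11432540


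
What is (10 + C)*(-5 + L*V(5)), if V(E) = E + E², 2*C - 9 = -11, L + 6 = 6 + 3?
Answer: 765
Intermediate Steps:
L = 3 (L = -6 + (6 + 3) = -6 + 9 = 3)
C = -1 (C = 9/2 + (½)*(-11) = 9/2 - 11/2 = -1)
(10 + C)*(-5 + L*V(5)) = (10 - 1)*(-5 + 3*(5*(1 + 5))) = 9*(-5 + 3*(5*6)) = 9*(-5 + 3*30) = 9*(-5 + 90) = 9*85 = 765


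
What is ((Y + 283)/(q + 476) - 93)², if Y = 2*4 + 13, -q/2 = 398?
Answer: 3530641/400 ≈ 8826.6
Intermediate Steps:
q = -796 (q = -2*398 = -796)
Y = 21 (Y = 8 + 13 = 21)
((Y + 283)/(q + 476) - 93)² = ((21 + 283)/(-796 + 476) - 93)² = (304/(-320) - 93)² = (304*(-1/320) - 93)² = (-19/20 - 93)² = (-1879/20)² = 3530641/400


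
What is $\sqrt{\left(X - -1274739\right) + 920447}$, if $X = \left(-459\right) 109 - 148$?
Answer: $\sqrt{2145007} \approx 1464.6$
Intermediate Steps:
$X = -50179$ ($X = -50031 - 148 = -50179$)
$\sqrt{\left(X - -1274739\right) + 920447} = \sqrt{\left(-50179 - -1274739\right) + 920447} = \sqrt{\left(-50179 + 1274739\right) + 920447} = \sqrt{1224560 + 920447} = \sqrt{2145007}$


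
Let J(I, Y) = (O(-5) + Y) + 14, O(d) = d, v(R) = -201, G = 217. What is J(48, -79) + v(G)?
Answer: -271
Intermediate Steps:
J(I, Y) = 9 + Y (J(I, Y) = (-5 + Y) + 14 = 9 + Y)
J(48, -79) + v(G) = (9 - 79) - 201 = -70 - 201 = -271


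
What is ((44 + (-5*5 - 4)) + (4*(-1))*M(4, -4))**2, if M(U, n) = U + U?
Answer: 289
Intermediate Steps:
M(U, n) = 2*U
((44 + (-5*5 - 4)) + (4*(-1))*M(4, -4))**2 = ((44 + (-5*5 - 4)) + (4*(-1))*(2*4))**2 = ((44 + (-25 - 4)) - 4*8)**2 = ((44 - 29) - 32)**2 = (15 - 32)**2 = (-17)**2 = 289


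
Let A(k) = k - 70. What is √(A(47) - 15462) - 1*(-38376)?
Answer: 38376 + I*√15485 ≈ 38376.0 + 124.44*I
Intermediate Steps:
A(k) = -70 + k
√(A(47) - 15462) - 1*(-38376) = √((-70 + 47) - 15462) - 1*(-38376) = √(-23 - 15462) + 38376 = √(-15485) + 38376 = I*√15485 + 38376 = 38376 + I*√15485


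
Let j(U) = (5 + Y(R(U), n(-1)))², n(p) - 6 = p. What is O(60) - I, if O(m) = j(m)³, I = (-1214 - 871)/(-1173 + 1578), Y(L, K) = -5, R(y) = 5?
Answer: 139/27 ≈ 5.1481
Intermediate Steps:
n(p) = 6 + p
I = -139/27 (I = -2085/405 = -2085*1/405 = -139/27 ≈ -5.1481)
j(U) = 0 (j(U) = (5 - 5)² = 0² = 0)
O(m) = 0 (O(m) = 0³ = 0)
O(60) - I = 0 - 1*(-139/27) = 0 + 139/27 = 139/27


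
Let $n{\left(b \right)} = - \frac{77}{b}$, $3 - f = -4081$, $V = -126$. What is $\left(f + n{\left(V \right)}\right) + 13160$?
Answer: $\frac{310403}{18} \approx 17245.0$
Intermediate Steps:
$f = 4084$ ($f = 3 - -4081 = 3 + 4081 = 4084$)
$\left(f + n{\left(V \right)}\right) + 13160 = \left(4084 - \frac{77}{-126}\right) + 13160 = \left(4084 - - \frac{11}{18}\right) + 13160 = \left(4084 + \frac{11}{18}\right) + 13160 = \frac{73523}{18} + 13160 = \frac{310403}{18}$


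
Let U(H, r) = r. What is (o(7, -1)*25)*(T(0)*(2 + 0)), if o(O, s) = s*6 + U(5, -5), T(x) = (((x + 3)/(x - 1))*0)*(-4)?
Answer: 0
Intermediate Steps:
T(x) = 0 (T(x) = (((3 + x)/(-1 + x))*0)*(-4) = 0*(-4) = 0)
o(O, s) = -5 + 6*s (o(O, s) = s*6 - 5 = 6*s - 5 = -5 + 6*s)
(o(7, -1)*25)*(T(0)*(2 + 0)) = ((-5 + 6*(-1))*25)*(0*(2 + 0)) = ((-5 - 6)*25)*(0*2) = -11*25*0 = -275*0 = 0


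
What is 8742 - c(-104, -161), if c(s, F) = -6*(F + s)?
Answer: 7152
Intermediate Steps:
c(s, F) = -6*F - 6*s
8742 - c(-104, -161) = 8742 - (-6*(-161) - 6*(-104)) = 8742 - (966 + 624) = 8742 - 1*1590 = 8742 - 1590 = 7152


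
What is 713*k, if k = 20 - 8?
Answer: 8556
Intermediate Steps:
k = 12
713*k = 713*12 = 8556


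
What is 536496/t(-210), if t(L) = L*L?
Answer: 44708/3675 ≈ 12.165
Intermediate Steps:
t(L) = L**2
536496/t(-210) = 536496/((-210)**2) = 536496/44100 = 536496*(1/44100) = 44708/3675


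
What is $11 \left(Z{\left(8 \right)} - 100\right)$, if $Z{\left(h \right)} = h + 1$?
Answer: $-1001$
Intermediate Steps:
$Z{\left(h \right)} = 1 + h$
$11 \left(Z{\left(8 \right)} - 100\right) = 11 \left(\left(1 + 8\right) - 100\right) = 11 \left(9 - 100\right) = 11 \left(-91\right) = -1001$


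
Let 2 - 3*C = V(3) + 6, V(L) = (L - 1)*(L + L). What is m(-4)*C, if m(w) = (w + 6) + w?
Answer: 32/3 ≈ 10.667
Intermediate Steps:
V(L) = 2*L*(-1 + L) (V(L) = (-1 + L)*(2*L) = 2*L*(-1 + L))
m(w) = 6 + 2*w (m(w) = (6 + w) + w = 6 + 2*w)
C = -16/3 (C = 2/3 - (2*3*(-1 + 3) + 6)/3 = 2/3 - (2*3*2 + 6)/3 = 2/3 - (12 + 6)/3 = 2/3 - 1/3*18 = 2/3 - 6 = -16/3 ≈ -5.3333)
m(-4)*C = (6 + 2*(-4))*(-16/3) = (6 - 8)*(-16/3) = -2*(-16/3) = 32/3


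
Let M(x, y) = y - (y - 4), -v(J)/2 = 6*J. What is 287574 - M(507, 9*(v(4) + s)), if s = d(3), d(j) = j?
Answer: 287570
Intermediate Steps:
v(J) = -12*J
s = 3
M(x, y) = 4 (M(x, y) = y - (-4 + y) = y + (4 - y) = 4)
287574 - M(507, 9*(v(4) + s)) = 287574 - 1*4 = 287574 - 4 = 287570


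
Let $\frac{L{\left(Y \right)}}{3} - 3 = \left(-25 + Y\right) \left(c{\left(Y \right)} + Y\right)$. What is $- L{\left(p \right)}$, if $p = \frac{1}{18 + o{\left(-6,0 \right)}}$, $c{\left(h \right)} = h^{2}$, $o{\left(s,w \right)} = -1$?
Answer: $- \frac{21321}{4913} \approx -4.3397$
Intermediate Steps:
$p = \frac{1}{17}$ ($p = \frac{1}{18 - 1} = \frac{1}{17} \approx 0.058824$)
$L{\left(Y \right)} = 9 + 3 \left(-25 + Y\right) \left(Y + Y^{2}\right)$ ($L{\left(Y \right)} = 9 + 3 \left(-25 + Y\right) \left(Y^{2} + Y\right) = 9 + 3 \left(-25 + Y\right) \left(Y + Y^{2}\right)$)
$- L{\left(p \right)} = - (9 - \frac{75}{17} - \frac{72}{289} + \frac{3}{4913}) = \left(-1\right) \frac{21321}{4913} = - \frac{21321}{4913}$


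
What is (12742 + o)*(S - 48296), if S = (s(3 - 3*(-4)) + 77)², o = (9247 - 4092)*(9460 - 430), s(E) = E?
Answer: -1854673198144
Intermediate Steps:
o = 46549650 (o = 5155*9030 = 46549650)
S = 8464 (S = ((3 - 3*(-4)) + 77)² = ((3 + 12) + 77)² = (15 + 77)² = 92² = 8464)
(12742 + o)*(S - 48296) = (12742 + 46549650)*(8464 - 48296) = 46562392*(-39832) = -1854673198144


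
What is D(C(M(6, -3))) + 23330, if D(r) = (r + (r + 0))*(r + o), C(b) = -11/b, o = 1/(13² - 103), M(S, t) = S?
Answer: 70010/3 ≈ 23337.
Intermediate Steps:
o = 1/66 (o = 1/(169 - 103) = 1/66 ≈ 0.015152)
D(r) = 2*r*(1/66 + r) (D(r) = (r + (r + 0))*(r + 1/66) = (r + r)*(1/66 + r) = (2*r)*(1/66 + r) = 2*r*(1/66 + r))
D(C(M(6, -3))) + 23330 = (-11/6)*(1 + 66*(-11/6))/33 + 23330 = (-11*⅙)*(1 + 66*(-11*⅙))/33 + 23330 = (1/33)*(-11/6)*(1 + 66*(-11/6)) + 23330 = (1/33)*(-11/6)*(1 - 121) + 23330 = (1/33)*(-11/6)*(-120) + 23330 = 20/3 + 23330 = 70010/3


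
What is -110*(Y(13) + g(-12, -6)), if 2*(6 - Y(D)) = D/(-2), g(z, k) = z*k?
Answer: -17875/2 ≈ -8937.5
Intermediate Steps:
g(z, k) = k*z
Y(D) = 6 + D/4 (Y(D) = 6 - D/(2*(-2)) = 6 - D*(-1)/(2*2) = 6 - (-1)*D/4 = 6 + D/4)
-110*(Y(13) + g(-12, -6)) = -110*((6 + (1/4)*13) - 6*(-12)) = -110*((6 + 13/4) + 72) = -110*(37/4 + 72) = -110*325/4 = -17875/2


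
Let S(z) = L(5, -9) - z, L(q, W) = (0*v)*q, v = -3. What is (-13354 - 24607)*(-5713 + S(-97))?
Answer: 213188976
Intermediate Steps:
L(q, W) = 0 (L(q, W) = (0*(-3))*q = 0*q = 0)
S(z) = -z (S(z) = 0 - z = -z)
(-13354 - 24607)*(-5713 + S(-97)) = (-13354 - 24607)*(-5713 - 1*(-97)) = -37961*(-5713 + 97) = -37961*(-5616) = 213188976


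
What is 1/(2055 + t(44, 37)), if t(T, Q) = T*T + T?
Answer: 1/4035 ≈ 0.00024783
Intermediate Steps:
t(T, Q) = T + T² (t(T, Q) = T² + T = T + T²)
1/(2055 + t(44, 37)) = 1/(2055 + 44*(1 + 44)) = 1/(2055 + 44*45) = 1/(2055 + 1980) = 1/4035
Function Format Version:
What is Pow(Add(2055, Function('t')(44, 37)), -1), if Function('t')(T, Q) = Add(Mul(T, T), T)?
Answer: Rational(1, 4035) ≈ 0.00024783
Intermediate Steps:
Function('t')(T, Q) = Add(T, Pow(T, 2)) (Function('t')(T, Q) = Add(Pow(T, 2), T) = Add(T, Pow(T, 2)))
Pow(Add(2055, Function('t')(44, 37)), -1) = Pow(Add(2055, Mul(44, Add(1, 44))), -1) = Pow(Add(2055, Mul(44, 45)), -1) = Pow(Add(2055, 1980), -1) = Pow(4035, -1) = Rational(1, 4035)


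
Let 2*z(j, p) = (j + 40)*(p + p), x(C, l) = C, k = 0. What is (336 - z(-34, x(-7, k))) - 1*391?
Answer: -13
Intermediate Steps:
z(j, p) = p*(40 + j) (z(j, p) = ((j + 40)*(p + p))/2 = ((40 + j)*(2*p))/2 = (2*p*(40 + j))/2 = p*(40 + j))
(336 - z(-34, x(-7, k))) - 1*391 = (336 - (-7)*(40 - 34)) - 1*391 = (336 - (-7)*6) - 391 = (336 - 1*(-42)) - 391 = (336 + 42) - 391 = 378 - 391 = -13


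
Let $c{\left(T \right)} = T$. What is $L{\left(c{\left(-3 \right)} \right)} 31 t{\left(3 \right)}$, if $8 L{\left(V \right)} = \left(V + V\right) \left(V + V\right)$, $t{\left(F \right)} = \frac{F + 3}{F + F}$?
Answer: $\frac{279}{2} \approx 139.5$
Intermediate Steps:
$t{\left(F \right)} = \frac{3 + F}{2 F}$
$L{\left(V \right)} = \frac{V^{2}}{2}$ ($L{\left(V \right)} = \frac{\left(V + V\right) \left(V + V\right)}{8} = \frac{2 V 2 V}{8} = \frac{4 V^{2}}{8} = \frac{V^{2}}{2}$)
$L{\left(c{\left(-3 \right)} \right)} 31 t{\left(3 \right)} = \frac{\left(-3\right)^{2}}{2} \cdot 31 \frac{3 + 3}{2 \cdot 3} = \frac{1}{2} \cdot 9 \cdot 31 \cdot \frac{1}{2} \cdot \frac{1}{3} \cdot 6 = \frac{9}{2} \cdot 31 \cdot 1 = \frac{279}{2} \cdot 1 = \frac{279}{2}$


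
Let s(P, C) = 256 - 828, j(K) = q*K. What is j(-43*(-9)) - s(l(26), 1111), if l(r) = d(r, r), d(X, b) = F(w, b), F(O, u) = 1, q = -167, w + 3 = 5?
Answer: -64057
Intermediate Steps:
w = 2 (w = -3 + 5 = 2)
d(X, b) = 1
l(r) = 1
j(K) = -167*K
s(P, C) = -572
j(-43*(-9)) - s(l(26), 1111) = -(-7181)*(-9) - 1*(-572) = -167*387 + 572 = -64629 + 572 = -64057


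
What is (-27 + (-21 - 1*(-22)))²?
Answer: 676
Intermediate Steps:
(-27 + (-21 - 1*(-22)))² = (-27 + (-21 + 22))² = (-27 + 1)² = (-26)² = 676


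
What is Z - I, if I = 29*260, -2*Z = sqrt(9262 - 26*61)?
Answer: -7540 - sqrt(1919) ≈ -7583.8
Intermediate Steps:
Z = -sqrt(1919) (Z = -sqrt(9262 - 26*61)/2 = -sqrt(9262 - 1586)/2 = -sqrt(1919) ≈ -43.806)
I = 7540
Z - I = -sqrt(1919) - 1*7540 = -sqrt(1919) - 7540 = -7540 - sqrt(1919)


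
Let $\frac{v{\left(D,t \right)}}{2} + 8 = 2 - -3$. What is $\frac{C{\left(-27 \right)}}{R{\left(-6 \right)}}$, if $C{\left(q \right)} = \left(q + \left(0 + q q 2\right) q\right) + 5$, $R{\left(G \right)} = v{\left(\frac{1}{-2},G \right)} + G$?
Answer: $\frac{9847}{3} \approx 3282.3$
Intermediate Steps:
$v{\left(D,t \right)} = -6$ ($v{\left(D,t \right)} = -16 + 2 \left(2 - -3\right) = -16 + 2 \left(2 + 3\right) = -16 + 2 \cdot 5 = -16 + 10 = -6$)
$R{\left(G \right)} = -6 + G$
$C{\left(q \right)} = 5 + q + 2 q^{3}$ ($C{\left(q \right)} = \left(q + \left(0 + q^{2} \cdot 2\right) q\right) + 5 = \left(q + \left(0 + 2 q^{2}\right) q\right) + 5 = \left(q + 2 q^{2} q\right) + 5 = \left(q + 2 q^{3}\right) + 5 = 5 + q + 2 q^{3}$)
$\frac{C{\left(-27 \right)}}{R{\left(-6 \right)}} = \frac{5 - 27 + 2 \left(-27\right)^{3}}{-6 - 6} = \frac{5 - 27 + 2 \left(-19683\right)}{-12} = \left(5 - 27 - 39366\right) \left(- \frac{1}{12}\right) = \left(-39388\right) \left(- \frac{1}{12}\right) = \frac{9847}{3}$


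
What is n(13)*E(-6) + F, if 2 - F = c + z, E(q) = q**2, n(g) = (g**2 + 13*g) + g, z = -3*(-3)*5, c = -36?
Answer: 12629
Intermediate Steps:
z = 45 (z = 9*5 = 45)
n(g) = g**2 + 14*g
F = -7 (F = 2 - (-36 + 45) = 2 - 1*9 = 2 - 9 = -7)
n(13)*E(-6) + F = (13*(14 + 13))*(-6)**2 - 7 = (13*27)*36 - 7 = 351*36 - 7 = 12636 - 7 = 12629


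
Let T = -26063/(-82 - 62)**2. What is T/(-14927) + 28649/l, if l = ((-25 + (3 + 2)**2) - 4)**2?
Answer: 554226161471/309526272 ≈ 1790.6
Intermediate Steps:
T = -26063/20736 (T = -26063/((-144)**2) = -26063/20736 ≈ -1.2569)
l = 16 (l = ((-25 + 5**2) - 4)**2 = ((-25 + 25) - 4)**2 = (0 - 4)**2 = (-4)**2 = 16)
T/(-14927) + 28649/l = -26063/20736/(-14927) + 28649/16 = -26063/20736*(-1/14927) + 28649*(1/16) = 26063/309526272 + 28649/16 = 554226161471/309526272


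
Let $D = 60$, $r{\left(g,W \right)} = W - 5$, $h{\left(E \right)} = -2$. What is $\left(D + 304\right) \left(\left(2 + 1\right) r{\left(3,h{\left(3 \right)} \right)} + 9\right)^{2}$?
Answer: $52416$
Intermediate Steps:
$r{\left(g,W \right)} = -5 + W$ ($r{\left(g,W \right)} = W - 5 = -5 + W$)
$\left(D + 304\right) \left(\left(2 + 1\right) r{\left(3,h{\left(3 \right)} \right)} + 9\right)^{2} = \left(60 + 304\right) \left(\left(2 + 1\right) \left(-5 - 2\right) + 9\right)^{2} = 364 \left(3 \left(-7\right) + 9\right)^{2} = 364 \left(-21 + 9\right)^{2} = 364 \left(-12\right)^{2} = 364 \cdot 144 = 52416$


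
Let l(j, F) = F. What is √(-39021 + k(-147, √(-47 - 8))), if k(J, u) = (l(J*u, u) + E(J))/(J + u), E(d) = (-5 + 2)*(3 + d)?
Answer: √((5736519 - 39020*I*√55)/(-147 + I*√55)) ≈ 0.0005 - 197.54*I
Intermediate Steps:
E(d) = -9 - 3*d (E(d) = -3*(3 + d) = -9 - 3*d)
k(J, u) = (-9 + u - 3*J)/(J + u) (k(J, u) = (u + (-9 - 3*J))/(J + u) = (-9 + u - 3*J)/(J + u))
√(-39021 + k(-147, √(-47 - 8))) = √(-39021 + (-9 + √(-47 - 8) - 3*(-147))/(-147 + √(-47 - 8))) = √(-39021 + (-9 + √(-55) + 441)/(-147 + √(-55))) = √(-39021 + (-9 + I*√55 + 441)/(-147 + I*√55)) = √(-39021 + (432 + I*√55)/(-147 + I*√55))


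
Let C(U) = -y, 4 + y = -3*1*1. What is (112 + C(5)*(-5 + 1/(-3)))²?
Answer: 50176/9 ≈ 5575.1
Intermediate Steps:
y = -7 (y = -4 - 3*1*1 = -4 - 3*1 = -4 - 3 = -7)
C(U) = 7 (C(U) = -1*(-7) = 7)
(112 + C(5)*(-5 + 1/(-3)))² = (112 + 7*(-5 + 1/(-3)))² = (112 + 7*(-5 - ⅓))² = (112 + 7*(-16/3))² = (112 - 112/3)² = (224/3)² = 50176/9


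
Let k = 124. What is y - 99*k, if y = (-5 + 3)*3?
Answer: -12282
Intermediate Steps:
y = -6 (y = -2*3 = -6)
y - 99*k = -6 - 99*124 = -6 - 12276 = -12282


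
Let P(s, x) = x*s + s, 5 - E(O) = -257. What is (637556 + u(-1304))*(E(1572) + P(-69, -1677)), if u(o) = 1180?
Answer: 74033334816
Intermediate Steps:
E(O) = 262 (E(O) = 5 - 1*(-257) = 5 + 257 = 262)
P(s, x) = s + s*x (P(s, x) = s*x + s = s + s*x)
(637556 + u(-1304))*(E(1572) + P(-69, -1677)) = (637556 + 1180)*(262 - 69*(1 - 1677)) = 638736*(262 - 69*(-1676)) = 638736*(262 + 115644) = 638736*115906 = 74033334816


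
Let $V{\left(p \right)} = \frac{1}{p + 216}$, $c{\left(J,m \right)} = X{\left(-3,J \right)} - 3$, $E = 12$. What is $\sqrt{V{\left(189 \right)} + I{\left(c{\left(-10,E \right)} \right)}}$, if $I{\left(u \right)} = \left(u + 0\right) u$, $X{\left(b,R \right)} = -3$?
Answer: $\frac{\sqrt{72905}}{45} \approx 6.0002$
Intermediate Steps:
$c{\left(J,m \right)} = -6$ ($c{\left(J,m \right)} = -3 - 3 = -6$)
$I{\left(u \right)} = u^{2}$ ($I{\left(u \right)} = u u = u^{2}$)
$V{\left(p \right)} = \frac{1}{216 + p}$
$\sqrt{V{\left(189 \right)} + I{\left(c{\left(-10,E \right)} \right)}} = \sqrt{\frac{1}{216 + 189} + \left(-6\right)^{2}} = \sqrt{\frac{1}{405} + 36} = \sqrt{\frac{14581}{405}} = \frac{\sqrt{72905}}{45}$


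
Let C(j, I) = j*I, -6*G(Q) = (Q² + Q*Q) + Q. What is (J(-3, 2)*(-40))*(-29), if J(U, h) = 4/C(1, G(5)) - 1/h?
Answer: -11948/11 ≈ -1086.2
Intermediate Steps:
G(Q) = -Q²/3 - Q/6 (G(Q) = -((Q² + Q*Q) + Q)/6 = -((Q² + Q²) + Q)/6 = -(2*Q² + Q)/6 = -(Q + 2*Q²)/6 = -Q²/3 - Q/6)
C(j, I) = I*j
J(U, h) = -24/55 - 1/h (J(U, h) = 4/((-⅙*5*(1 + 2*5)*1)) - 1/h = 4/((-⅙*5*(1 + 10)*1)) - 1/h = 4/((-⅙*5*11*1)) - 1/h = 4/((-55/6*1)) - 1/h = 4/(-55/6) - 1/h = 4*(-6/55) - 1/h = -24/55 - 1/h)
(J(-3, 2)*(-40))*(-29) = ((-24/55 - 1/2)*(-40))*(-29) = ((-24/55 - 1*½)*(-40))*(-29) = ((-24/55 - ½)*(-40))*(-29) = -103/110*(-40)*(-29) = (412/11)*(-29) = -11948/11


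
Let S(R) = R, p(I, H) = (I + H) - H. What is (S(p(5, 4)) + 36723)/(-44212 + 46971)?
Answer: 36728/2759 ≈ 13.312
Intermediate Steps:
p(I, H) = I (p(I, H) = (H + I) - H = I)
(S(p(5, 4)) + 36723)/(-44212 + 46971) = (5 + 36723)/(-44212 + 46971) = 36728/2759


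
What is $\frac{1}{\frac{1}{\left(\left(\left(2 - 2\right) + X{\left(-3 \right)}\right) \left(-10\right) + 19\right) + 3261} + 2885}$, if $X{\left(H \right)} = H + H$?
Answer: $\frac{3340}{9635901} \approx 0.00034662$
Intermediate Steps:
$X{\left(H \right)} = 2 H$
$\frac{1}{\frac{1}{\left(\left(\left(2 - 2\right) + X{\left(-3 \right)}\right) \left(-10\right) + 19\right) + 3261} + 2885} = \frac{1}{\frac{1}{\left(\left(\left(2 - 2\right) + 2 \left(-3\right)\right) \left(-10\right) + 19\right) + 3261} + 2885} = \frac{1}{\frac{1}{\left(\left(0 - 6\right) \left(-10\right) + 19\right) + 3261} + 2885} = \frac{1}{\frac{1}{\left(\left(-6\right) \left(-10\right) + 19\right) + 3261} + 2885} = \frac{1}{\frac{1}{\left(60 + 19\right) + 3261} + 2885} = \frac{1}{\frac{1}{79 + 3261} + 2885} = \frac{1}{\frac{1}{3340} + 2885} = \frac{1}{\frac{9635901}{3340}} = \frac{3340}{9635901}$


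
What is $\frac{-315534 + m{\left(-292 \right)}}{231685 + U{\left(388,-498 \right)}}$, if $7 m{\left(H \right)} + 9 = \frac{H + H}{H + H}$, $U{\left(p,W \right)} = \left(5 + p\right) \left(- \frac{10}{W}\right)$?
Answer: $- \frac{91662959}{67306785} \approx -1.3619$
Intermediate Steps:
$U{\left(p,W \right)} = - \frac{10 \left(5 + p\right)}{W}$
$m{\left(H \right)} = - \frac{8}{7}$ ($m{\left(H \right)} = - \frac{9}{7} + \frac{\left(H + H\right) \frac{1}{H + H}}{7} = - \frac{9}{7} + \frac{2 H \frac{1}{2 H}}{7} = - \frac{9}{7} + \frac{1}{7} \cdot 1 = - \frac{9}{7} + \frac{1}{7} = - \frac{8}{7}$)
$\frac{-315534 + m{\left(-292 \right)}}{231685 + U{\left(388,-498 \right)}} = \frac{-315534 - \frac{8}{7}}{231685 + \frac{10 \left(-5 - 388\right)}{-498}} = - \frac{2208746}{7 \left(231685 + 10 \left(- \frac{1}{498}\right) \left(-5 - 388\right)\right)} = - \frac{2208746}{7 \left(231685 + 10 \left(- \frac{1}{498}\right) \left(-393\right)\right)} = - \frac{2208746}{7 \left(231685 + \frac{655}{83}\right)} = - \frac{2208746}{7 \cdot \frac{19230510}{83}} = \left(- \frac{2208746}{7}\right) \frac{83}{19230510} = - \frac{91662959}{67306785}$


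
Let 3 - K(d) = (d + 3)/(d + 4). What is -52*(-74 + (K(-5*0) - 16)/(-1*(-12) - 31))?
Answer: 72397/19 ≈ 3810.4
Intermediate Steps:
K(d) = 3 - (3 + d)/(4 + d) (K(d) = 3 - (d + 3)/(d + 4) = 3 - (3 + d)/(4 + d))
-52*(-74 + (K(-5*0) - 16)/(-1*(-12) - 31)) = -52*(-74 + ((9 + 2*(-5*0))/(4 - 5*0) - 16)/(-1*(-12) - 31)) = -52*(-74 + ((9 + 2*0)/(4 + 0) - 16)/(12 - 31)) = -52*(-74 + ((9 + 0)/4 - 16)/(-19)) = -52*(-74 + ((¼)*9 - 16)*(-1/19)) = -52*(-74 + (9/4 - 16)*(-1/19)) = -52*(-74 - 55/4*(-1/19)) = -52*(-74 + 55/76) = -52*(-5569/76) = 72397/19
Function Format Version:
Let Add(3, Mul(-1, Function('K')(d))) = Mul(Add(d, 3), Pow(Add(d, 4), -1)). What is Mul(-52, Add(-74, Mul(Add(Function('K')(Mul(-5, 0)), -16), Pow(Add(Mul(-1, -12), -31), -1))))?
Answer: Rational(72397, 19) ≈ 3810.4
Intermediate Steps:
Function('K')(d) = Add(3, Mul(-1, Pow(Add(4, d), -1), Add(3, d))) (Function('K')(d) = Add(3, Mul(-1, Mul(Add(d, 3), Pow(Add(d, 4), -1)))) = Add(3, Mul(-1, Mul(Add(3, d), Pow(Add(4, d), -1)))) = Add(3, Mul(-1, Mul(Pow(Add(4, d), -1), Add(3, d)))) = Add(3, Mul(-1, Pow(Add(4, d), -1), Add(3, d))))
Mul(-52, Add(-74, Mul(Add(Function('K')(Mul(-5, 0)), -16), Pow(Add(Mul(-1, -12), -31), -1)))) = Mul(-52, Add(-74, Mul(Add(Mul(Pow(Add(4, Mul(-5, 0)), -1), Add(9, Mul(2, Mul(-5, 0)))), -16), Pow(Add(Mul(-1, -12), -31), -1)))) = Mul(-52, Add(-74, Mul(Add(Mul(Pow(Add(4, 0), -1), Add(9, Mul(2, 0))), -16), Pow(Add(12, -31), -1)))) = Mul(-52, Add(-74, Mul(Add(Mul(Pow(4, -1), Add(9, 0)), -16), Pow(-19, -1)))) = Mul(-52, Add(-74, Mul(Add(Mul(Rational(1, 4), 9), -16), Rational(-1, 19)))) = Mul(-52, Add(-74, Mul(Add(Rational(9, 4), -16), Rational(-1, 19)))) = Mul(-52, Add(-74, Mul(Rational(-55, 4), Rational(-1, 19)))) = Mul(-52, Add(-74, Rational(55, 76))) = Mul(-52, Rational(-5569, 76)) = Rational(72397, 19)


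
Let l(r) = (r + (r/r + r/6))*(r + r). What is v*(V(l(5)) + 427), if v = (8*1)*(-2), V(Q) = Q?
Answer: -23776/3 ≈ -7925.3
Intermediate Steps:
l(r) = 2*r*(1 + 7*r/6) (l(r) = (r + (1 + r*(⅙)))*(2*r) = (r + (1 + r/6))*(2*r) = (1 + 7*r/6)*(2*r) = 2*r*(1 + 7*r/6))
v = -16 (v = 8*(-2) = -16)
v*(V(l(5)) + 427) = -16*((⅓)*5*(6 + 7*5) + 427) = -16*((⅓)*5*(6 + 35) + 427) = -16*((⅓)*5*41 + 427) = -16*(205/3 + 427) = -16*1486/3 = -23776/3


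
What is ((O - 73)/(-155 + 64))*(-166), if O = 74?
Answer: 166/91 ≈ 1.8242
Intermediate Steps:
((O - 73)/(-155 + 64))*(-166) = ((74 - 73)/(-155 + 64))*(-166) = (1/(-91))*(-166) = (1*(-1/91))*(-166) = -1/91*(-166) = 166/91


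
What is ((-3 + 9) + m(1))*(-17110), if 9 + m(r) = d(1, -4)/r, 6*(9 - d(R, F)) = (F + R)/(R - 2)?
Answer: -94105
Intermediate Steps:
d(R, F) = 9 - (F + R)/(6*(-2 + R)) (d(R, F) = 9 - (F + R)/(6*(R - 2)) = 9 - (F + R)/(6*(-2 + R)))
m(r) = -9 + 17/(2*r) (m(r) = -9 + ((-108 - 1*(-4) + 53*1)/(6*(-2 + 1)))/r = -9 + ((⅙)*(-108 + 4 + 53)/(-1))/r = -9 + ((⅙)*(-1)*(-51))/r = -9 + 17/(2*r))
((-3 + 9) + m(1))*(-17110) = ((-3 + 9) + (-9 + (17/2)/1))*(-17110) = (6 + (-9 + (17/2)*1))*(-17110) = (6 + (-9 + 17/2))*(-17110) = (6 - ½)*(-17110) = (11/2)*(-17110) = -94105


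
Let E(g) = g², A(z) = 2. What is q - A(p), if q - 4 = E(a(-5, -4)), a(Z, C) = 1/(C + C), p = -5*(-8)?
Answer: 129/64 ≈ 2.0156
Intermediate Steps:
p = 40
a(Z, C) = 1/(2*C)
q = 257/64 (q = 4 + ((½)/(-4))² = 4 + ((½)*(-¼))² = 4 + (-⅛)² = 4 + 1/64 = 257/64 ≈ 4.0156)
q - A(p) = 257/64 - 1*2 = 257/64 - 2 = 129/64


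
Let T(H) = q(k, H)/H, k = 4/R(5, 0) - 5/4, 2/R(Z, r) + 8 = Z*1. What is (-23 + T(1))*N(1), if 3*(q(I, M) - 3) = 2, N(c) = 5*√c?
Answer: -290/3 ≈ -96.667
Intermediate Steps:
R(Z, r) = 2/(-8 + Z) (R(Z, r) = 2/(-8 + Z*1) = 2/(-8 + Z))
k = -29/4 (k = 4/((2/(-8 + 5))) - 5/4 = 4/((2/(-3))) - 5*¼ = 4/((2*(-⅓))) - 5/4 = 4/(-⅔) - 5/4 = 4*(-3/2) - 5/4 = -6 - 5/4 = -29/4 ≈ -7.2500)
q(I, M) = 11/3 (q(I, M) = 3 + (⅓)*2 = 3 + ⅔ = 11/3)
T(H) = 11/(3*H)
(-23 + T(1))*N(1) = (-23 + (11/3)/1)*(5*√1) = (-23 + (11/3)*1)*(5*1) = (-23 + 11/3)*5 = -58/3*5 = -290/3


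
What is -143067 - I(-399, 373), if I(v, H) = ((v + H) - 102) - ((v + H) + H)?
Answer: -142592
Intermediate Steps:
I(v, H) = -102 - H (I(v, H) = ((H + v) - 102) - ((H + v) + H) = (-102 + H + v) - (v + 2*H) = (-102 + H + v) + (-v - 2*H) = -102 - H)
-143067 - I(-399, 373) = -143067 - (-102 - 1*373) = -143067 - (-102 - 373) = -143067 - 1*(-475) = -143067 + 475 = -142592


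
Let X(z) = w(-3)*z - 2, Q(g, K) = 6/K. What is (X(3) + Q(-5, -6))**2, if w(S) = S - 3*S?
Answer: 225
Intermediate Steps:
w(S) = -2*S
X(z) = -2 + 6*z (X(z) = (-2*(-3))*z - 2 = 6*z - 2 = -2 + 6*z)
(X(3) + Q(-5, -6))**2 = ((-2 + 6*3) + 6/(-6))**2 = ((-2 + 18) + 6*(-1/6))**2 = (16 - 1)**2 = 15**2 = 225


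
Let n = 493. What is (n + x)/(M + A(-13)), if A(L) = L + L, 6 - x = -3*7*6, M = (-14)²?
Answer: 125/34 ≈ 3.6765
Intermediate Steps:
M = 196
x = 132 (x = 6 - (-3*7)*6 = 6 - (-21)*6 = 6 - 1*(-126) = 6 + 126 = 132)
A(L) = 2*L
(n + x)/(M + A(-13)) = (493 + 132)/(196 + 2*(-13)) = 625/(196 - 26) = 625/170 = 625*(1/170) = 125/34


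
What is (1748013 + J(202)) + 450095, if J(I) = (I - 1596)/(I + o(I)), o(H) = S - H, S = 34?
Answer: 2198067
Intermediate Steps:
o(H) = 34 - H
J(I) = -798/17 + I/34 (J(I) = (I - 1596)/(I + (34 - I)) = (-1596 + I)/34 = (-1596 + I)*(1/34) = -798/17 + I/34)
(1748013 + J(202)) + 450095 = (1748013 + (-798/17 + (1/34)*202)) + 450095 = (1748013 + (-798/17 + 101/17)) + 450095 = (1748013 - 41) + 450095 = 1747972 + 450095 = 2198067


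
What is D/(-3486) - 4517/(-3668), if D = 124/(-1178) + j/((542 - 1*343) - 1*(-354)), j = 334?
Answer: 11816196751/9596379324 ≈ 1.2313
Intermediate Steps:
D = 5240/10507 (D = 124/(-1178) + 334/((542 - 1*343) - 1*(-354)) = 124*(-1/1178) + 334/((542 - 343) + 354) = -2/19 + 334/(199 + 354) = -2/19 + 334/553 = 5240/10507 ≈ 0.49871)
D/(-3486) - 4517/(-3668) = (5240/10507)/(-3486) - 4517/(-3668) = (5240/10507)*(-1/3486) - 4517*(-1/3668) = -2620/18313701 + 4517/3668 = 11816196751/9596379324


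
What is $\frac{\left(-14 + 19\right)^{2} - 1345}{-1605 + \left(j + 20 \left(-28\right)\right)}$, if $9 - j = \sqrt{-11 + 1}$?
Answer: $\frac{1422960}{2324173} - \frac{660 i \sqrt{10}}{2324173} \approx 0.61224 - 0.000898 i$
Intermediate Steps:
$j = 9 - i \sqrt{10}$ ($j = 9 - \sqrt{-11 + 1} = 9 - \sqrt{-10} = 9 - i \sqrt{10} \approx 9.0 - 3.1623 i$)
$\frac{\left(-14 + 19\right)^{2} - 1345}{-1605 + \left(j + 20 \left(-28\right)\right)} = \frac{\left(-14 + 19\right)^{2} - 1345}{-1605 + \left(\left(9 - i \sqrt{10}\right) + 20 \left(-28\right)\right)} = \frac{5^{2} - 1345}{-1605 - \left(551 + i \sqrt{10}\right)} = \frac{25 - 1345}{-1605 - \left(551 + i \sqrt{10}\right)} = - \frac{1320}{-2156 - i \sqrt{10}}$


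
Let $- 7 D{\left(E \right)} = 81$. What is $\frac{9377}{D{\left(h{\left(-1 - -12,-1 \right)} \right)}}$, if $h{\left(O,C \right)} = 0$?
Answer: $- \frac{65639}{81} \approx -810.36$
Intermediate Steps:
$D{\left(E \right)} = - \frac{81}{7}$ ($D{\left(E \right)} = \left(- \frac{1}{7}\right) 81 = - \frac{81}{7}$)
$\frac{9377}{D{\left(h{\left(-1 - -12,-1 \right)} \right)}} = \frac{9377}{- \frac{81}{7}} = 9377 \left(- \frac{7}{81}\right) = - \frac{65639}{81}$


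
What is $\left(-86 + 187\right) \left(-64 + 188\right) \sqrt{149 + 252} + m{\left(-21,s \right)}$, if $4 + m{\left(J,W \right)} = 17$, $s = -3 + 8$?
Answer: $13 + 12524 \sqrt{401} \approx 2.5081 \cdot 10^{5}$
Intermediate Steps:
$s = 5$
$m{\left(J,W \right)} = 13$ ($m{\left(J,W \right)} = -4 + 17 = 13$)
$\left(-86 + 187\right) \left(-64 + 188\right) \sqrt{149 + 252} + m{\left(-21,s \right)} = \left(-86 + 187\right) \left(-64 + 188\right) \sqrt{149 + 252} + 13 = 101 \cdot 124 \sqrt{401} + 13 = 12524 \sqrt{401} + 13 = 13 + 12524 \sqrt{401}$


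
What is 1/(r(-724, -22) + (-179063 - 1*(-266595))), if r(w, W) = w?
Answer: 1/86808 ≈ 1.1520e-5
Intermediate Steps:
1/(r(-724, -22) + (-179063 - 1*(-266595))) = 1/(-724 + (-179063 - 1*(-266595))) = 1/(-724 + (-179063 + 266595)) = 1/(-724 + 87532) = 1/86808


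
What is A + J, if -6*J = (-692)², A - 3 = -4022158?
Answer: -12305897/3 ≈ -4.1020e+6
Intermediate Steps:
A = -4022155 (A = 3 - 4022158 = -4022155)
J = -239432/3 (J = -⅙*(-692)² = -⅙*478864 = -239432/3 ≈ -79811.)
A + J = -4022155 - 239432/3 = -12305897/3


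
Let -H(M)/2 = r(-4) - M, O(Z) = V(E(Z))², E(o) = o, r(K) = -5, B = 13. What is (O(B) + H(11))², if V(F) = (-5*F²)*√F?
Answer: 86162151475449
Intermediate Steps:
V(F) = -5*F^(5/2)
O(Z) = 25*Z⁵ (O(Z) = (-5*Z^(5/2))² = 25*Z⁵)
H(M) = 10 + 2*M (H(M) = -2*(-5 - M) = 10 + 2*M)
(O(B) + H(11))² = (25*13⁵ + (10 + 2*11))² = (25*371293 + (10 + 22))² = (9282325 + 32)² = 9282357² = 86162151475449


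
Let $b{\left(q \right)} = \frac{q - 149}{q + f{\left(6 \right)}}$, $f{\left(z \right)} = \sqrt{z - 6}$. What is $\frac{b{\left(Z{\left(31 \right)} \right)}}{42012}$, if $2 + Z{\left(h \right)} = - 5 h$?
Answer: $\frac{17}{366438} \approx 4.6393 \cdot 10^{-5}$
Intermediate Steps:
$Z{\left(h \right)} = -2 - 5 h$
$f{\left(z \right)} = \sqrt{-6 + z}$
$b{\left(q \right)} = \frac{-149 + q}{q}$ ($b{\left(q \right)} = \frac{q - 149}{q + \sqrt{-6 + 6}} = \frac{-149 + q}{q + \sqrt{0}} = \frac{-149 + q}{q + 0} = \frac{-149 + q}{q}$)
$\frac{b{\left(Z{\left(31 \right)} \right)}}{42012} = \frac{\frac{1}{-2 - 155} \left(-149 - 157\right)}{42012} = \frac{-149 - 157}{-2 - 155} \cdot \frac{1}{42012} = \frac{-149 - 157}{-157} \cdot \frac{1}{42012} = \left(- \frac{1}{157}\right) \left(-306\right) \frac{1}{42012} = \frac{306}{157} \cdot \frac{1}{42012} = \frac{17}{366438}$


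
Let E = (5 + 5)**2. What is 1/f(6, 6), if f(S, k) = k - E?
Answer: -1/94 ≈ -0.010638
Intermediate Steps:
E = 100 (E = 10**2 = 100)
f(S, k) = -100 + k (f(S, k) = k - 1*100 = k - 100 = -100 + k)
1/f(6, 6) = 1/(-100 + 6) = 1/(-94) = -1/94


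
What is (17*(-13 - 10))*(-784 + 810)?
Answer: -10166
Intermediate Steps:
(17*(-13 - 10))*(-784 + 810) = (17*(-23))*26 = -391*26 = -10166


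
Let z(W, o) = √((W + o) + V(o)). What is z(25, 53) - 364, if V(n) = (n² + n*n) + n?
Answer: -364 + √5749 ≈ -288.18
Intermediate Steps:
V(n) = n + 2*n² (V(n) = (n² + n²) + n = 2*n² + n = n + 2*n²)
z(W, o) = √(W + o + o*(1 + 2*o)) (z(W, o) = √((W + o) + o*(1 + 2*o)) = √(W + o + o*(1 + 2*o)))
z(25, 53) - 364 = √(25 + 53 + 53*(1 + 2*53)) - 364 = √(25 + 53 + 53*(1 + 106)) - 364 = √(25 + 53 + 53*107) - 364 = √(25 + 53 + 5671) - 364 = √5749 - 364 = -364 + √5749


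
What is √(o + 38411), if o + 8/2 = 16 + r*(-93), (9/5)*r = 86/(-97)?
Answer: √3257577093/291 ≈ 196.13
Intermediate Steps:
r = -430/873 (r = 5*(86/(-97))/9 = 5*(86*(-1/97))/9 = (5/9)*(-86/97) = -430/873 ≈ -0.49255)
o = 16822/291 (o = -4 + (16 - 430/873*(-93)) = -4 + (16 + 13330/291) = -4 + 17986/291 = 16822/291 ≈ 57.808)
√(o + 38411) = √(16822/291 + 38411) = √(11194423/291) = √3257577093/291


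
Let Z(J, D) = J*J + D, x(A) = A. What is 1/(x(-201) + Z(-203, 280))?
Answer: 1/41288 ≈ 2.4220e-5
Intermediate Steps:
Z(J, D) = D + J² (Z(J, D) = J² + D = D + J²)
1/(x(-201) + Z(-203, 280)) = 1/(-201 + (280 + (-203)²)) = 1/(-201 + (280 + 41209)) = 1/(-201 + 41489) = 1/41288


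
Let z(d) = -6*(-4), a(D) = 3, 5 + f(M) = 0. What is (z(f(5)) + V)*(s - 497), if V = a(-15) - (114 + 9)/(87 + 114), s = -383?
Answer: -1555840/67 ≈ -23222.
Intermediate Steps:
f(M) = -5 (f(M) = -5 + 0 = -5)
z(d) = 24
V = 160/67 (V = 3 - (114 + 9)/(87 + 114) = 3 - 123/201 = 3 - 1*41/67 = 3 - 41/67 = 160/67 ≈ 2.3881)
(z(f(5)) + V)*(s - 497) = (24 + 160/67)*(-383 - 497) = (1768/67)*(-880) = -1555840/67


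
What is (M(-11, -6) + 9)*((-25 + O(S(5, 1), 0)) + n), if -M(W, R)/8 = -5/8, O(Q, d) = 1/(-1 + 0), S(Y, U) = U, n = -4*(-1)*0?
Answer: -364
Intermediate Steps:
n = 0 (n = 4*0 = 0)
O(Q, d) = -1 (O(Q, d) = 1/(-1) = -1)
M(W, R) = 5 (M(W, R) = -(-40)/8 = -8*(-5/8) = 5)
(M(-11, -6) + 9)*((-25 + O(S(5, 1), 0)) + n) = (5 + 9)*((-25 - 1) + 0) = 14*(-26 + 0) = 14*(-26) = -364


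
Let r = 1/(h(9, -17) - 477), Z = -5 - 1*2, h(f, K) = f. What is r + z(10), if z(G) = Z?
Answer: -3277/468 ≈ -7.0021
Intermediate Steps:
Z = -7 (Z = -5 - 2 = -7)
z(G) = -7
r = -1/468 (r = 1/(9 - 477) = 1/(-468) = -1/468 ≈ -0.0021368)
r + z(10) = -1/468 - 7 = -3277/468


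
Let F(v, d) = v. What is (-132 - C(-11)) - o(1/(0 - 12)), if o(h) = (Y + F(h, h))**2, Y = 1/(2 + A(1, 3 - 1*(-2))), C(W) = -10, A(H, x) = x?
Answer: -860857/7056 ≈ -122.00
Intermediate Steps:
Y = 1/7 (Y = 1/(2 + (3 - 1*(-2))) = 1/(2 + (3 + 2)) = 1/(2 + 5) = 1/7 ≈ 0.14286)
o(h) = (1/7 + h)**2
(-132 - C(-11)) - o(1/(0 - 12)) = (-132 - 1*(-10)) - (1 + 7/(0 - 12))**2/49 = (-132 + 10) - (1 + 7/(-12))**2/49 = -122 - (1 + 7*(-1/12))**2/49 = -122 - (1 - 7/12)**2/49 = -122 - (5/12)**2/49 = -122 - 25/(49*144) = -122 - 1*25/7056 = -122 - 25/7056 = -860857/7056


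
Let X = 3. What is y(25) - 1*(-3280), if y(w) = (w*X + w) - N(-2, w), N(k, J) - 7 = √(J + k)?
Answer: 3373 - √23 ≈ 3368.2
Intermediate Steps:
N(k, J) = 7 + √(J + k)
y(w) = -7 - √(-2 + w) + 4*w (y(w) = (w*3 + w) - (7 + √(w - 2)) = (3*w + w) - (7 + √(-2 + w)) = 4*w + (-7 - √(-2 + w)) = -7 - √(-2 + w) + 4*w)
y(25) - 1*(-3280) = (-7 - √(-2 + 25) + 4*25) - 1*(-3280) = (-7 - √23 + 100) + 3280 = (93 - √23) + 3280 = 3373 - √23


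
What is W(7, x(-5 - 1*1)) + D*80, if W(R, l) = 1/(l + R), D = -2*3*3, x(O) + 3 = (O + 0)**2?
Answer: -57599/40 ≈ -1440.0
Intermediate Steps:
x(O) = -3 + O**2 (x(O) = -3 + (O + 0)**2 = -3 + O**2)
D = -18 (D = -6*3 = -18)
W(R, l) = 1/(R + l)
W(7, x(-5 - 1*1)) + D*80 = 1/(7 + (-3 + (-5 - 1*1)**2)) - 18*80 = 1/(7 + (-3 + (-5 - 1)**2)) - 1440 = 1/(7 + (-3 + (-6)**2)) - 1440 = 1/(7 + (-3 + 36)) - 1440 = 1/(7 + 33) - 1440 = 1/40 - 1440 = -57599/40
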